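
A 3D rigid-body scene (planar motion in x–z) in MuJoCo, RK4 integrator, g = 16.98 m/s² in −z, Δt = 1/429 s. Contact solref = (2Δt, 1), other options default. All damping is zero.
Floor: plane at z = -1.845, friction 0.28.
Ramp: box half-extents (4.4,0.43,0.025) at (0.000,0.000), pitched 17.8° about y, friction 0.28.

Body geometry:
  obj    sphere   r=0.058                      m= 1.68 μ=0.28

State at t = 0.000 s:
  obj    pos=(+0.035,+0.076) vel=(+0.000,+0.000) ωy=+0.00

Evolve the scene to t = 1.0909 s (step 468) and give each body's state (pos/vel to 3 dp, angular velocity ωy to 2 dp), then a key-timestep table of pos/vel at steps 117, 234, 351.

State at t = 1.0909 s:
  obj    pos=(+2.136,-0.599) vel=(+3.851,-1.236) ωy=+69.73

Key-timestep trajectory:
   step    t(s)  obj.x    obj.z    obj.vx   obj.vz 
    117  0.2727   +0.166  +0.034  +0.963  -0.309
    234  0.5455   +0.560  -0.093  +1.926  -0.618
    351  0.8182   +1.217  -0.303  +2.888  -0.927


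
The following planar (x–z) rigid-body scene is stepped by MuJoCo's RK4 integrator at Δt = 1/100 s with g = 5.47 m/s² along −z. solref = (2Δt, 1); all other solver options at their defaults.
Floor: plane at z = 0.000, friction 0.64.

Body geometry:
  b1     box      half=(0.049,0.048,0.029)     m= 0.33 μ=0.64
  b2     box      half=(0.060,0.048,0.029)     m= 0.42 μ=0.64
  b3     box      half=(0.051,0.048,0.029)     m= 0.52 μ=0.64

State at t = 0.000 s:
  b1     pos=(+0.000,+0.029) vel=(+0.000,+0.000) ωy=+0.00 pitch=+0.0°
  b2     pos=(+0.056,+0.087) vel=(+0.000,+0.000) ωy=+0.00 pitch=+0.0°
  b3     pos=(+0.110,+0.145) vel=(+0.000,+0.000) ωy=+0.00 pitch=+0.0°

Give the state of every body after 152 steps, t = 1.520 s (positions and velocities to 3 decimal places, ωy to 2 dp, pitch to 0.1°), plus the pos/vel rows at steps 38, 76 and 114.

State at t = 1.520 s:
  b1     pos=(+0.000,+0.029) vel=(+0.000,+0.000) ωy=+0.00 pitch=+0.0°
  b2     pos=(+0.114,+0.060) vel=(-0.001,+0.002) ωy=-0.01 pitch=+90.1°
  b3     pos=(+0.203,+0.051) vel=(+0.000,+0.000) ωy=+0.00 pitch=+90.0°

Key-timestep trajectory:
   step    t(s)  b1.x    b1.z    b1.vx   b1.vz   b2.x    b2.z    b2.vx   b2.vz   b3.x    b3.z    b3.vx   b3.vz 
     38  0.3800   +0.000  +0.029  +0.000  +0.000   +0.105  +0.063  +0.249  -0.071   +0.189  +0.057  +0.206  -0.051
     76  0.7600   +0.000  +0.029  +0.000  +0.000   +0.129  +0.065  -0.103  -0.021   +0.201  +0.051  +0.004  +0.016
    114  1.1400   +0.000  +0.029  +0.000  +0.000   +0.118  +0.061  +0.045  +0.038   +0.203  +0.051  +0.000  +0.000


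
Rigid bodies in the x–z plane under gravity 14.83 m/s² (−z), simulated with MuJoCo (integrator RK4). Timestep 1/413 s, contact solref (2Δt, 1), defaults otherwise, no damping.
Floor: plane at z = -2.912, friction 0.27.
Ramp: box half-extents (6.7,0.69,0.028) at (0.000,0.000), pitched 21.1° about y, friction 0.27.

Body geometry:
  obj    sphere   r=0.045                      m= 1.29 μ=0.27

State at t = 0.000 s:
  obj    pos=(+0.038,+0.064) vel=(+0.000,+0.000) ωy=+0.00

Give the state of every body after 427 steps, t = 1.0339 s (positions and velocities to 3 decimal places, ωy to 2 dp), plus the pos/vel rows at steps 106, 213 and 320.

State at t = 1.0339 s:
  obj    pos=(+1.939,-0.670) vel=(+3.678,-1.419) ωy=+87.61

Key-timestep trajectory:
   step    t(s)  obj.x    obj.z    obj.vx   obj.vz 
    106  0.2567   +0.155  +0.018  +0.913  -0.352
    213  0.5157   +0.511  -0.119  +1.835  -0.708
    320  0.7748   +1.106  -0.348  +2.757  -1.064


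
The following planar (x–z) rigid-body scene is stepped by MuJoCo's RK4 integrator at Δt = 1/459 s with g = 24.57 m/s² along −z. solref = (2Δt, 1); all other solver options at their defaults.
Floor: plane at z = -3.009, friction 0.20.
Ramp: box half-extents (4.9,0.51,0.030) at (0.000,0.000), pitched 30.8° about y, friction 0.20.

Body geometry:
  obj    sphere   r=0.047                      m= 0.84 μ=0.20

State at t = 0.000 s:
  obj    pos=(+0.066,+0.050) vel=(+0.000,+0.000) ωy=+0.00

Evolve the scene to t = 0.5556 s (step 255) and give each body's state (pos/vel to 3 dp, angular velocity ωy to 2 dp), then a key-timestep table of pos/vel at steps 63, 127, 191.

State at t = 0.5556 s:
  obj    pos=(+1.258,-0.660) vel=(+4.289,-2.557) ωy=+106.20

Key-timestep trajectory:
   step    t(s)  obj.x    obj.z    obj.vx   obj.vz 
     63  0.1373   +0.139  +0.007  +1.060  -0.632
    127  0.2767   +0.362  -0.126  +2.136  -1.273
    191  0.4161   +0.735  -0.348  +3.212  -1.915


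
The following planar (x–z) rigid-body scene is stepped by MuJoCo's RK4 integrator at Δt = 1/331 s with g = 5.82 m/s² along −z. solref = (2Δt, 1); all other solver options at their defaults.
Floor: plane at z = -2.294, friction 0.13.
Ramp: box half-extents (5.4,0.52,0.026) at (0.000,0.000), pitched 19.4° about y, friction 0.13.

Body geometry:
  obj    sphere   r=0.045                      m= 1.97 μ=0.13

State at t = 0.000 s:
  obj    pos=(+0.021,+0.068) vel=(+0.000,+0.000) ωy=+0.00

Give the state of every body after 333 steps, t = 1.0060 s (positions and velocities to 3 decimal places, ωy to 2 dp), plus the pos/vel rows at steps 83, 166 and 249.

State at t = 1.0060 s:
  obj    pos=(+0.680,-0.164) vel=(+1.310,-0.461) ωy=+30.87

Key-timestep trajectory:
   step    t(s)  obj.x    obj.z    obj.vx   obj.vz 
     83  0.2508   +0.062  +0.053  +0.327  -0.115
    166  0.5015   +0.185  +0.010  +0.653  -0.230
    249  0.7523   +0.390  -0.062  +0.980  -0.345


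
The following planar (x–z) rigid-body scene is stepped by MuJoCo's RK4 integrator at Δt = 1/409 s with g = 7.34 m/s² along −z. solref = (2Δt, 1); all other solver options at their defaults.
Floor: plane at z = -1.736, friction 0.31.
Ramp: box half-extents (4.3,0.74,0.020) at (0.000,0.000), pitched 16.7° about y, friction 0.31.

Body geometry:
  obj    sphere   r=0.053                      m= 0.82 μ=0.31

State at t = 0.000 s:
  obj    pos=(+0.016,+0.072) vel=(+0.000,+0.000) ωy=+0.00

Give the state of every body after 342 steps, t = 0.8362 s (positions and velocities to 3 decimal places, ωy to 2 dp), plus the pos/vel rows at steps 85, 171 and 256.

State at t = 0.8362 s:
  obj    pos=(+0.520,-0.080) vel=(+1.207,-0.362) ωy=+23.77

Key-timestep trajectory:
   step    t(s)  obj.x    obj.z    obj.vx   obj.vz 
     85  0.2078   +0.047  +0.062  +0.300  -0.090
    171  0.4181   +0.142  +0.034  +0.603  -0.181
    256  0.6259   +0.299  -0.013  +0.903  -0.271


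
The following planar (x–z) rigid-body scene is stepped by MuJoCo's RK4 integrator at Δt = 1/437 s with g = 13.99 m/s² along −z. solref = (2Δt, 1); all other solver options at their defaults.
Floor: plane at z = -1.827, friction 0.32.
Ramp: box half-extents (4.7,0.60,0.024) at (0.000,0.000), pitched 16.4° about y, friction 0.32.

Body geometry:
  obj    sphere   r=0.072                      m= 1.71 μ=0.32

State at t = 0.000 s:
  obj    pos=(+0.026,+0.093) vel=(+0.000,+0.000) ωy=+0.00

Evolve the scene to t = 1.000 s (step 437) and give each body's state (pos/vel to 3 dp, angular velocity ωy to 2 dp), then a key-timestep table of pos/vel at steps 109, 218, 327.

State at t = 1.000 s:
  obj    pos=(+1.379,-0.306) vel=(+2.707,-0.797) ωy=+39.18

Key-timestep trajectory:
   step    t(s)  obj.x    obj.z    obj.vx   obj.vz 
    109  0.2494   +0.110  +0.068  +0.675  -0.199
    218  0.4989   +0.363  -0.007  +1.350  -0.397
    327  0.7483   +0.784  -0.131  +2.025  -0.596


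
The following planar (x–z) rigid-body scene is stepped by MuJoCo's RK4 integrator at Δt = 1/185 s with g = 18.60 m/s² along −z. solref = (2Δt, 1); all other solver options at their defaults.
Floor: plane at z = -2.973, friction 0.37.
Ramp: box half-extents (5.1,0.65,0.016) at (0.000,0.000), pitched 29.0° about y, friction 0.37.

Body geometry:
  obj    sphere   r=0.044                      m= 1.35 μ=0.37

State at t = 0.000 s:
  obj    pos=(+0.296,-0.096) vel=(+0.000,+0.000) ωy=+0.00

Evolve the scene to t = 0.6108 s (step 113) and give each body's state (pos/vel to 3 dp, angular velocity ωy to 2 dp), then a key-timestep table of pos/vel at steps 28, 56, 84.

State at t = 0.6108 s:
  obj    pos=(+1.347,-0.678) vel=(+3.441,-1.907) ωy=+89.39

Key-timestep trajectory:
   step    t(s)  obj.x    obj.z    obj.vx   obj.vz 
     28  0.1514   +0.361  -0.131  +0.853  -0.473
     56  0.3027   +0.554  -0.239  +1.705  -0.945
     84  0.4541   +0.877  -0.418  +2.558  -1.418


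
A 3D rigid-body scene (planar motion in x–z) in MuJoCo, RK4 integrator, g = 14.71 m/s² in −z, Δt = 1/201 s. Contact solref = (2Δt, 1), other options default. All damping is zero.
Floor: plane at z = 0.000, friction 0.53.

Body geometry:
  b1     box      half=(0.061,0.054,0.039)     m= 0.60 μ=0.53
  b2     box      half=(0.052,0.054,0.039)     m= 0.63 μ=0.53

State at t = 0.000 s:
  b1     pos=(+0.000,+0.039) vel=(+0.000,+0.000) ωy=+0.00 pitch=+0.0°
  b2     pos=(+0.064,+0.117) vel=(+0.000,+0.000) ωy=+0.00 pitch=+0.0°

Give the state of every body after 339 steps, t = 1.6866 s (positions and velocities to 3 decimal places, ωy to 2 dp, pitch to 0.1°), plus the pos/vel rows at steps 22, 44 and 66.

State at t = 1.6866 s:
  b1     pos=(+0.000,+0.039) vel=(+0.000,+0.000) ωy=+0.00 pitch=+0.0°
  b2     pos=(+0.114,+0.052) vel=(+0.000,+0.000) ωy=+0.00 pitch=+90.0°

Key-timestep trajectory:
   step    t(s)  b1.x    b1.z    b1.vx   b1.vz   b2.x    b2.z    b2.vx   b2.vz 
     22  0.1095   +0.000  +0.039  +0.000  +0.000   +0.068  +0.116  +0.091  -0.017
     44  0.2189   +0.000  +0.039  +0.000  +0.000   +0.090  +0.105  +0.307  -0.336
     66  0.3284   +0.000  +0.039  +0.000  +0.000   +0.117  +0.053  -0.036  +0.044


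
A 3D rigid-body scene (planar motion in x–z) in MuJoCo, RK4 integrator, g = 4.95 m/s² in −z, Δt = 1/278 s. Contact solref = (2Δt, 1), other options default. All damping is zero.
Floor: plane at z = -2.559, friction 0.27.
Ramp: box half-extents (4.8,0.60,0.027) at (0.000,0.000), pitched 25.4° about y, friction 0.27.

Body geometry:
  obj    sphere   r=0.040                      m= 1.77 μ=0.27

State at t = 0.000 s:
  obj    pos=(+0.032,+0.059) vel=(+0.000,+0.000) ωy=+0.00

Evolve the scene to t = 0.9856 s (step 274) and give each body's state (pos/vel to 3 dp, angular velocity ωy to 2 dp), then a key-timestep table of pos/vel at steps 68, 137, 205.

State at t = 0.9856 s:
  obj    pos=(+0.697,-0.257) vel=(+1.350,-0.641) ωy=+37.36

Key-timestep trajectory:
   step    t(s)  obj.x    obj.z    obj.vx   obj.vz 
     68  0.2446   +0.073  +0.040  +0.335  -0.159
    137  0.4928   +0.198  -0.020  +0.675  -0.321
    205  0.7374   +0.405  -0.118  +1.010  -0.480


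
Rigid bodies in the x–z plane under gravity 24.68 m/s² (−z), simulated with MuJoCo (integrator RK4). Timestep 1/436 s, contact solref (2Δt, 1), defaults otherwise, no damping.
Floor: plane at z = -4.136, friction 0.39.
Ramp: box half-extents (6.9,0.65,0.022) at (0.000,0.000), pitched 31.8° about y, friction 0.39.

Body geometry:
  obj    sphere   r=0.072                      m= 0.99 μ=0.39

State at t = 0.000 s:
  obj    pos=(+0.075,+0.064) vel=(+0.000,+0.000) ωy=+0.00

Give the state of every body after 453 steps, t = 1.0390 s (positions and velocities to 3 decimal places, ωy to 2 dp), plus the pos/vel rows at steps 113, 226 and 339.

State at t = 1.0390 s:
  obj    pos=(+4.337,-2.578) vel=(+8.203,-5.086) ωy=+134.04

Key-timestep trajectory:
   step    t(s)  obj.x    obj.z    obj.vx   obj.vz 
    113  0.2592   +0.340  -0.100  +2.046  -1.269
    226  0.5183   +1.136  -0.594  +4.093  -2.537
    339  0.7775   +2.462  -1.416  +6.139  -3.806


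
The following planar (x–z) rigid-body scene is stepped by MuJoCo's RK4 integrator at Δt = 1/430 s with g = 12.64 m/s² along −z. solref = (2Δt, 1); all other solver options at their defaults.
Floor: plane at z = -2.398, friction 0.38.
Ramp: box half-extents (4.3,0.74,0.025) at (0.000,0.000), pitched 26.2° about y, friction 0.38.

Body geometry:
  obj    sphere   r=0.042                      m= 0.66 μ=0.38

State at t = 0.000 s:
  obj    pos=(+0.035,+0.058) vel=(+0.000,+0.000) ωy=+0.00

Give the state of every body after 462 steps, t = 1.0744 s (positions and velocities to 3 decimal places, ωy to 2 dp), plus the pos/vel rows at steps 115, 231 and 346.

State at t = 1.0744 s:
  obj    pos=(+2.099,-0.958) vel=(+3.843,-1.891) ωy=+101.96

Key-timestep trajectory:
   step    t(s)  obj.x    obj.z    obj.vx   obj.vz 
    115  0.2674   +0.163  -0.005  +0.957  -0.471
    231  0.5372   +0.551  -0.196  +1.921  -0.945
    346  0.8047   +1.193  -0.512  +2.878  -1.416


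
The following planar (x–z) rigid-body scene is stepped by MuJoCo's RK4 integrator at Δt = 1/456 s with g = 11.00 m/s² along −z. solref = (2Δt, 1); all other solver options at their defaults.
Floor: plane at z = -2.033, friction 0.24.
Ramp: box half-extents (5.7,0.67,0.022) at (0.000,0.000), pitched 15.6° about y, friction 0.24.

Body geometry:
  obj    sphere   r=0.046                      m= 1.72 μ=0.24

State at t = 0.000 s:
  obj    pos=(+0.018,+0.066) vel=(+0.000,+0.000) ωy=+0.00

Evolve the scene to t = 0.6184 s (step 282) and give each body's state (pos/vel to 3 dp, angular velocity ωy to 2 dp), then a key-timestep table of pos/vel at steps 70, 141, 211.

State at t = 0.6184 s:
  obj    pos=(+0.407,-0.043) vel=(+1.259,-0.351) ωy=+28.40

Key-timestep trajectory:
   step    t(s)  obj.x    obj.z    obj.vx   obj.vz 
     70  0.1535   +0.042  +0.059  +0.312  -0.087
    141  0.3092   +0.115  +0.038  +0.629  -0.176
    211  0.4627   +0.236  +0.005  +0.942  -0.263


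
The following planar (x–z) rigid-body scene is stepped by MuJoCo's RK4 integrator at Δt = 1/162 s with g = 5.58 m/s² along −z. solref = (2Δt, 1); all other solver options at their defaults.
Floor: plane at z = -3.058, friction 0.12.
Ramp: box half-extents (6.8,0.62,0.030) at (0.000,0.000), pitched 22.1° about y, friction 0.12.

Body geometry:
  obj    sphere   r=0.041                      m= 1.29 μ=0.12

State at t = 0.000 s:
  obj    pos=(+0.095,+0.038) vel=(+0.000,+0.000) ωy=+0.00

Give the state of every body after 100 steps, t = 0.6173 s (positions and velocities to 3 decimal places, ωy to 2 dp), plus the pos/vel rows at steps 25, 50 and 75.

State at t = 0.6173 s:
  obj    pos=(+0.360,-0.069) vel=(+0.858,-0.348) ωy=+22.56

Key-timestep trajectory:
   step    t(s)  obj.x    obj.z    obj.vx   obj.vz 
     25  0.1543   +0.112  +0.031  +0.215  -0.087
     50  0.3086   +0.161  +0.011  +0.429  -0.174
     75  0.4630   +0.244  -0.022  +0.643  -0.261


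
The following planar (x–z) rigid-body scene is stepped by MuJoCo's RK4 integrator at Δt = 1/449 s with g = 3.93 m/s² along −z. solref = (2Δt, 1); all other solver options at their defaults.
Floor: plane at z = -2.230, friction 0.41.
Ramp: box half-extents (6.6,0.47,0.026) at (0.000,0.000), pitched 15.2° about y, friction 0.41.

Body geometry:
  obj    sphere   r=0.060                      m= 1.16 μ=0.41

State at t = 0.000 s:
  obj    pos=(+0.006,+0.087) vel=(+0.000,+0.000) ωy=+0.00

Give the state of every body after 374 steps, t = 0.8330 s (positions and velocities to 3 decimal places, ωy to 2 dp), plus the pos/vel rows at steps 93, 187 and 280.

State at t = 0.8330 s:
  obj    pos=(+0.253,+0.021) vel=(+0.592,-0.161) ωy=+10.22

Key-timestep trajectory:
   step    t(s)  obj.x    obj.z    obj.vx   obj.vz 
     93  0.2071   +0.021  +0.083  +0.147  -0.040
    187  0.4165   +0.068  +0.071  +0.296  -0.080
    280  0.6236   +0.144  +0.050  +0.443  -0.120


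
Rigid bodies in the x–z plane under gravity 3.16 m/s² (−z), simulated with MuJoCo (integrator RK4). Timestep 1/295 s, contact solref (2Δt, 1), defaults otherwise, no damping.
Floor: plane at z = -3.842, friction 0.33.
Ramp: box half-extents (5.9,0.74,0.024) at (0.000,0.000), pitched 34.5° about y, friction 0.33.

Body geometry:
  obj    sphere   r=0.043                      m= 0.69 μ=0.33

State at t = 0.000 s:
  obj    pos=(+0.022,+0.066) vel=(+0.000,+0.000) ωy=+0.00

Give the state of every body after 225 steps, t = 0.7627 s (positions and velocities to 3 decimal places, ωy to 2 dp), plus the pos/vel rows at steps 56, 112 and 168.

State at t = 0.7627 s:
  obj    pos=(+0.329,-0.145) vel=(+0.804,-0.552) ωy=+22.67

Key-timestep trajectory:
   step    t(s)  obj.x    obj.z    obj.vx   obj.vz 
     56  0.1898   +0.041  +0.053  +0.200  -0.137
    112  0.3797   +0.098  +0.014  +0.400  -0.275
    168  0.5695   +0.193  -0.051  +0.600  -0.412


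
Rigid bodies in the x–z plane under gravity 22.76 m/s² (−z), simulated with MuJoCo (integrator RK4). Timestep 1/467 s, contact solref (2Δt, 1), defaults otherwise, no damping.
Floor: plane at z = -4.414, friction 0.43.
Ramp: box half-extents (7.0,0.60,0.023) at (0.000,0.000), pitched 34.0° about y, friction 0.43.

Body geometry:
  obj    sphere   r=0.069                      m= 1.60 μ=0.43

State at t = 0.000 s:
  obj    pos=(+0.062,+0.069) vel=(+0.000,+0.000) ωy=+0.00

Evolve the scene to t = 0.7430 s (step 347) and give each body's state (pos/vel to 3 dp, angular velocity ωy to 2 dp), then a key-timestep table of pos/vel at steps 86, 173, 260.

State at t = 0.7430 s:
  obj    pos=(+2.143,-1.334) vel=(+5.600,-3.777) ωy=+97.89

Key-timestep trajectory:
   step    t(s)  obj.x    obj.z    obj.vx   obj.vz 
     86  0.1842   +0.190  -0.017  +1.388  -0.936
    173  0.3704   +0.579  -0.280  +2.792  -1.883
    260  0.5567   +1.230  -0.719  +4.196  -2.830


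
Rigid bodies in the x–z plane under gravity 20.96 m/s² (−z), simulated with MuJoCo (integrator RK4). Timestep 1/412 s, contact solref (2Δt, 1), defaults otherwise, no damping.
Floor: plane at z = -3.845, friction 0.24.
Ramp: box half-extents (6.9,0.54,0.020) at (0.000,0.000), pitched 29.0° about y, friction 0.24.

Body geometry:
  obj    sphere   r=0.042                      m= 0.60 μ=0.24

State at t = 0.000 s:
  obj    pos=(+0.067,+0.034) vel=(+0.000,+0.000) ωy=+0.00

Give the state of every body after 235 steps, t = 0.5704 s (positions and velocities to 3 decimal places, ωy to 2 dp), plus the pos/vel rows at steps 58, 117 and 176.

State at t = 0.5704 s:
  obj    pos=(+1.100,-0.539) vel=(+3.621,-2.007) ωy=+98.55

Key-timestep trajectory:
   step    t(s)  obj.x    obj.z    obj.vx   obj.vz 
     58  0.1408   +0.130  -0.001  +0.894  -0.495
    117  0.2840   +0.323  -0.108  +1.803  -0.999
    176  0.4272   +0.646  -0.287  +2.712  -1.503


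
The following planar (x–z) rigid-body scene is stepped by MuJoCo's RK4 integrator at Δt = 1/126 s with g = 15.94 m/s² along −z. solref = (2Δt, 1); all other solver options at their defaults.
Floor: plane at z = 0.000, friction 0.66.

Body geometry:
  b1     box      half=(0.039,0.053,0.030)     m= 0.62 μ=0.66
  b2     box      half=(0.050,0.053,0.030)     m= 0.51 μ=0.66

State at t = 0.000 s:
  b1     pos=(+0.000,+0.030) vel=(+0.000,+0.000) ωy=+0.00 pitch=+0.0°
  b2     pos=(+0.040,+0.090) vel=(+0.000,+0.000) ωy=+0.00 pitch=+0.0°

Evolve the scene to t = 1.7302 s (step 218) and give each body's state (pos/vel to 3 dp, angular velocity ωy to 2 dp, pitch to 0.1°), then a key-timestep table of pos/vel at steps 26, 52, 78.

State at t = 1.7302 s:
  b1     pos=(+0.000,+0.030) vel=(+0.000,+0.000) ωy=+0.00 pitch=+0.0°
  b2     pos=(+0.084,+0.050) vel=(+0.000,+0.000) ωy=+0.00 pitch=+90.0°

Key-timestep trajectory:
   step    t(s)  b1.x    b1.z    b1.vx   b1.vz   b2.x    b2.z    b2.vx   b2.vz 
     26  0.2063   +0.000  +0.030  -0.001  +0.000   +0.051  +0.087  +0.170  -0.097
     52  0.4127   +0.000  +0.030  +0.000  +0.000   +0.102  +0.057  +0.058  +0.013
     78  0.6190   +0.000  +0.030  +0.000  +0.000   +0.077  +0.053  +0.024  +0.017


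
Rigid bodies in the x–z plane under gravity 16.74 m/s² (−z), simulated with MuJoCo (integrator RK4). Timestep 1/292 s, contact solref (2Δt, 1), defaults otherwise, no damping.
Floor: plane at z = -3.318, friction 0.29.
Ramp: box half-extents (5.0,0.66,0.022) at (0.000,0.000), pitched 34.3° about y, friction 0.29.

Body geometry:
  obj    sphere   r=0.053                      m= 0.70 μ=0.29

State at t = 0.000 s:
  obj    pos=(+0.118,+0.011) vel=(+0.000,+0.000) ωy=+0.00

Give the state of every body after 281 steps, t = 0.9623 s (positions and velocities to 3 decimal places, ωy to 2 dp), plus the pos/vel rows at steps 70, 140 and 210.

State at t = 0.9623 s:
  obj    pos=(+2.695,-1.748) vel=(+5.357,-3.654) ωy=+122.32

Key-timestep trajectory:
   step    t(s)  obj.x    obj.z    obj.vx   obj.vz 
     70  0.2397   +0.278  -0.099  +1.335  -0.910
    140  0.4795   +0.758  -0.426  +2.669  -1.821
    210  0.7192   +1.558  -0.972  +4.003  -2.731


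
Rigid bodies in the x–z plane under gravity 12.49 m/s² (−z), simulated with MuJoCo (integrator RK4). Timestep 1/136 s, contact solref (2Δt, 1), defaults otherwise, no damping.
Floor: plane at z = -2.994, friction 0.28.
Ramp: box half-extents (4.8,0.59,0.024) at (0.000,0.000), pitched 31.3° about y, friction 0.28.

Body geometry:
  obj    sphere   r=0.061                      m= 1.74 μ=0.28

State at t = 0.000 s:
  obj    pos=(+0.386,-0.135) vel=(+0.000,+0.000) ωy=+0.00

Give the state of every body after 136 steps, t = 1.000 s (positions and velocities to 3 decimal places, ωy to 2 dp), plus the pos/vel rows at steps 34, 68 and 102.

State at t = 1.000 s:
  obj    pos=(+2.366,-1.339) vel=(+3.961,-2.408) ωy=+75.96

Key-timestep trajectory:
   step    t(s)  obj.x    obj.z    obj.vx   obj.vz 
     34  0.2500   +0.510  -0.211  +0.990  -0.602
     68  0.5000   +0.881  -0.436  +1.980  -1.204
    102  0.7500   +1.500  -0.813  +2.970  -1.806


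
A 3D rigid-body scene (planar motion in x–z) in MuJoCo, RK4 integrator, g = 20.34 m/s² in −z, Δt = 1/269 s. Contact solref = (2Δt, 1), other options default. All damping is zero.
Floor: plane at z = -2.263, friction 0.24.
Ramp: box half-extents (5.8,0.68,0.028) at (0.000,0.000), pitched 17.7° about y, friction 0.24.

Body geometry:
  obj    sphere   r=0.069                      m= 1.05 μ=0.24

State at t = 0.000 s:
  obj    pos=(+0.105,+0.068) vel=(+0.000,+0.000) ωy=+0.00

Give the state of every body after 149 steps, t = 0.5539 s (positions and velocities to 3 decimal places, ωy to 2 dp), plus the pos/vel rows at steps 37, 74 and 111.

State at t = 0.5539 s:
  obj    pos=(+0.751,-0.138) vel=(+2.331,-0.744) ωy=+35.45

Key-timestep trajectory:
   step    t(s)  obj.x    obj.z    obj.vx   obj.vz 
     37  0.1375   +0.145  +0.056  +0.579  -0.185
     74  0.2751   +0.264  +0.017  +1.158  -0.369
    111  0.4126   +0.463  -0.046  +1.737  -0.554


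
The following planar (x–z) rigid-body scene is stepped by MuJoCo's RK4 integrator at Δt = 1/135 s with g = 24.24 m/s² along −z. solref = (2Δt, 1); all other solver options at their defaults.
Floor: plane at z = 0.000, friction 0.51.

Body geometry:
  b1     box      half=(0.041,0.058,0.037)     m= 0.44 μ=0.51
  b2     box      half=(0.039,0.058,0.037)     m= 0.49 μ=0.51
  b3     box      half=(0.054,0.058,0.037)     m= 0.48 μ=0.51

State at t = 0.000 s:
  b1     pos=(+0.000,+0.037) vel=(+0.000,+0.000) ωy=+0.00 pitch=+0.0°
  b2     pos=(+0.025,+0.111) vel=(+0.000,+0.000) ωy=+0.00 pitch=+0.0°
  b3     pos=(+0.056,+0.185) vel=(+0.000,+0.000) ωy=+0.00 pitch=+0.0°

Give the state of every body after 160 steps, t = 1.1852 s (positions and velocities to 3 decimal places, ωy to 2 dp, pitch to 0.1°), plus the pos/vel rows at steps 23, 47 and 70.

State at t = 1.1852 s:
  b1     pos=(+0.000,+0.037) vel=(+0.000,+0.000) ωy=+0.00 pitch=+0.0°
  b2     pos=(+0.093,+0.039) vel=(+0.000,+0.000) ωy=+0.00 pitch=+90.0°
  b3     pos=(+0.187,+0.054) vel=(+0.000,+0.000) ωy=+0.00 pitch=+90.0°

Key-timestep trajectory:
   step    t(s)  b1.x    b1.z    b1.vx   b1.vz   b2.x    b2.z    b2.vx   b2.vz   b3.x    b3.z    b3.vx   b3.vz 
     23  0.1704   +0.000  +0.037  +0.000  +0.000   +0.026  +0.111  +0.011  +0.004   +0.059  +0.184  +0.031  -0.004
     47  0.3481   +0.000  +0.037  -0.002  +0.000   +0.035  +0.114  +0.144  +0.022   +0.084  +0.177  +0.381  -0.160
     70  0.5185   +0.000  +0.037  +0.000  +0.000   +0.096  +0.029  -0.046  +0.090   +0.191  +0.053  +0.094  +0.211


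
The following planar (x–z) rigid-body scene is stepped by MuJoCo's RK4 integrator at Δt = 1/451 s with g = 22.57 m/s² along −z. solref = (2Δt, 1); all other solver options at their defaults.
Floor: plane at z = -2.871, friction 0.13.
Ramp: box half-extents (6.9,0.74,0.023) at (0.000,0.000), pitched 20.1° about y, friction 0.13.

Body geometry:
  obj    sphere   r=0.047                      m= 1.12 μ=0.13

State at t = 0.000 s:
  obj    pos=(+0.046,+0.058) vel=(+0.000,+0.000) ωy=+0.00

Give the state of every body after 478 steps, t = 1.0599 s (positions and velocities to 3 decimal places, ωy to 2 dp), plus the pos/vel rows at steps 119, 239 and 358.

State at t = 1.0599 s:
  obj    pos=(+2.968,-1.012) vel=(+5.515,-2.018) ωy=+124.92

Key-timestep trajectory:
   step    t(s)  obj.x    obj.z    obj.vx   obj.vz 
    119  0.2639   +0.227  -0.009  +1.373  -0.502
    239  0.5299   +0.777  -0.210  +2.757  -1.009
    358  0.7938   +1.685  -0.542  +4.130  -1.511


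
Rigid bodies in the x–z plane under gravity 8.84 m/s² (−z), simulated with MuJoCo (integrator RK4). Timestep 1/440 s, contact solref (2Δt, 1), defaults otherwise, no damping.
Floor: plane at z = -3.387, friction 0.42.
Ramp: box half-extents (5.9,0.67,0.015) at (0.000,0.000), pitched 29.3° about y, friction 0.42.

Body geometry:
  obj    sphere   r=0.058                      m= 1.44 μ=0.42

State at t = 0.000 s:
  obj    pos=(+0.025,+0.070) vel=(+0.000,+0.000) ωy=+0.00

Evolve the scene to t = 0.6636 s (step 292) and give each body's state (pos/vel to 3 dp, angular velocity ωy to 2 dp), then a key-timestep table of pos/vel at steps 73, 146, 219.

State at t = 0.6636 s:
  obj    pos=(+0.618,-0.263) vel=(+1.788,-1.004) ωy=+35.35

Key-timestep trajectory:
   step    t(s)  obj.x    obj.z    obj.vx   obj.vz 
     73  0.1659   +0.062  +0.049  +0.447  -0.251
    146  0.3318   +0.173  -0.014  +0.894  -0.502
    219  0.4977   +0.359  -0.118  +1.341  -0.753


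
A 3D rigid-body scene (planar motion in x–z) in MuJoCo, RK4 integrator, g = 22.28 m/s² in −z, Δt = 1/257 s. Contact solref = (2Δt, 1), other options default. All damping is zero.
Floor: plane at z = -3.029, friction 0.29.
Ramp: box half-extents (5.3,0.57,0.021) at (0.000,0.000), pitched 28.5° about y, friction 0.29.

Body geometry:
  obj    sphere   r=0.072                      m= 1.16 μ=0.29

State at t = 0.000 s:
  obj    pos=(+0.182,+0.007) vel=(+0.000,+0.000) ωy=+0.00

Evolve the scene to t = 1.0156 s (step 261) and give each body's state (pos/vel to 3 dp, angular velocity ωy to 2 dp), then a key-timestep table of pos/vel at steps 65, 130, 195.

State at t = 1.0156 s:
  obj    pos=(+3.624,-1.862) vel=(+6.778,-3.680) ωy=+107.10

Key-timestep trajectory:
   step    t(s)  obj.x    obj.z    obj.vx   obj.vz 
     65  0.2529   +0.396  -0.109  +1.688  -0.917
    130  0.5058   +1.036  -0.457  +3.376  -1.833
    195  0.7588   +2.103  -1.036  +5.064  -2.749


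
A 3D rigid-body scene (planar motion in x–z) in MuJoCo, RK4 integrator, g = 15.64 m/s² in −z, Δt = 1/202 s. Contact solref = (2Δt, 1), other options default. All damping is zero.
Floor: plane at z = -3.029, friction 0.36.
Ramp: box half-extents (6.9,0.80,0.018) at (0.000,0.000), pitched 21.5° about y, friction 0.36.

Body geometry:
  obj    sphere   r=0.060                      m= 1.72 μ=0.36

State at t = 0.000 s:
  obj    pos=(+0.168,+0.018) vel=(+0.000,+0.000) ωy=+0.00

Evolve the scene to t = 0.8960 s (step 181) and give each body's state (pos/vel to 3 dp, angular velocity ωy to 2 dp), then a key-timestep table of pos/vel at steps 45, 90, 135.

State at t = 0.8960 s:
  obj    pos=(+1.697,-0.585) vel=(+3.413,-1.345) ωy=+61.13

Key-timestep trajectory:
   step    t(s)  obj.x    obj.z    obj.vx   obj.vz 
     45  0.2228   +0.263  -0.020  +0.849  -0.334
     90  0.4455   +0.546  -0.131  +1.697  -0.669
    135  0.6683   +1.019  -0.317  +2.546  -1.003


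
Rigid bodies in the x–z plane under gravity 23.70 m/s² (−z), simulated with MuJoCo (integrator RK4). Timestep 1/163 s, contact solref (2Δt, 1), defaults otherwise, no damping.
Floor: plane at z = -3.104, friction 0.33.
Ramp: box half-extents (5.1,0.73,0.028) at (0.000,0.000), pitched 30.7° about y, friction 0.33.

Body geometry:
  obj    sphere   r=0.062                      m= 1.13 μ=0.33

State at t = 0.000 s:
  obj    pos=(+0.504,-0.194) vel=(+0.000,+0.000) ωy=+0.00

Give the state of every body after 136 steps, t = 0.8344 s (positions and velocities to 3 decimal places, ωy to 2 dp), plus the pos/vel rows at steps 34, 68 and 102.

State at t = 0.8344 s:
  obj    pos=(+3.091,-1.730) vel=(+6.200,-3.681) ωy=+116.28

Key-timestep trajectory:
   step    t(s)  obj.x    obj.z    obj.vx   obj.vz 
     34  0.2086   +0.666  -0.291  +1.550  -0.920
     68  0.4172   +1.151  -0.579  +3.100  -1.841
    102  0.6258   +1.959  -1.059  +4.650  -2.761


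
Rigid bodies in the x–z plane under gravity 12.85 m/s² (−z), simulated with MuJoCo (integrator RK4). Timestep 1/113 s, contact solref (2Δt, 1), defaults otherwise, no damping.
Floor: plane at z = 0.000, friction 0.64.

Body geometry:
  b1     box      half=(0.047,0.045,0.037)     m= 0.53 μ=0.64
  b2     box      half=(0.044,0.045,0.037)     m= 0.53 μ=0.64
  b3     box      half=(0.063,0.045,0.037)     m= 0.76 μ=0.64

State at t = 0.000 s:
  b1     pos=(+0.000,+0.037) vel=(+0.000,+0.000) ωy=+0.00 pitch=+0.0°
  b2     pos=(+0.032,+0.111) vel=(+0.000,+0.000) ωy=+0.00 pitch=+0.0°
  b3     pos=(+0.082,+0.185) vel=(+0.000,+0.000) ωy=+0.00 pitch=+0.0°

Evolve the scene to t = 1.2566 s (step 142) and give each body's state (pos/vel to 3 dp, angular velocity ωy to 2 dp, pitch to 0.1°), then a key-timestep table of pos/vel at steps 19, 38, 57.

State at t = 1.2566 s:
  b1     pos=(+0.000,+0.037) vel=(+0.000,+0.000) ωy=+0.00 pitch=+0.0°
  b2     pos=(+0.092,+0.044) vel=(+0.000,+0.000) ωy=+0.00 pitch=+90.0°
  b3     pos=(+0.309,+0.037) vel=(+0.000,+0.000) ωy=+0.00 pitch=+180.0°

Key-timestep trajectory:
   step    t(s)  b1.x    b1.z    b1.vx   b1.vz   b2.x    b2.z    b2.vx   b2.vz   b3.x    b3.z    b3.vx   b3.vz 
     19  0.1681   +0.000  +0.037  -0.002  +0.000   +0.045  +0.114  +0.188  +0.015   +0.117  +0.167  +0.453  -0.338
     38  0.3363   +0.000  +0.037  +0.000  +0.000   +0.099  +0.043  +0.051  -0.519   +0.216  +0.065  +0.479  +0.286
     57  0.5044   +0.000  +0.037  +0.000  +0.000   +0.092  +0.044  +0.000  +0.001   +0.297  +0.049  +0.586  -0.599


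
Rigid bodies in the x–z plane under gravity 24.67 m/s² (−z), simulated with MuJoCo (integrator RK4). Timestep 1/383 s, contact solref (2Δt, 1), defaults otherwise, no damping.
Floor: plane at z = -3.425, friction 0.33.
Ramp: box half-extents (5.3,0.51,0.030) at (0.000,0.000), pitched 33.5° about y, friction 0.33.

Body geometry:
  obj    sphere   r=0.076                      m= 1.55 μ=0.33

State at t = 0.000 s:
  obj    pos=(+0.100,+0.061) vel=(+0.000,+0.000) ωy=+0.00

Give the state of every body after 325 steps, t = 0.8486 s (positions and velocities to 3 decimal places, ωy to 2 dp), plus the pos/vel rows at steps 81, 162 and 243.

State at t = 0.8486 s:
  obj    pos=(+3.020,-1.872) vel=(+6.882,-4.555) ωy=+108.58

Key-timestep trajectory:
   step    t(s)  obj.x    obj.z    obj.vx   obj.vz 
     81  0.2115   +0.281  -0.059  +1.716  -1.135
    162  0.4230   +0.826  -0.419  +3.431  -2.271
    243  0.6345   +1.733  -1.020  +5.146  -3.406


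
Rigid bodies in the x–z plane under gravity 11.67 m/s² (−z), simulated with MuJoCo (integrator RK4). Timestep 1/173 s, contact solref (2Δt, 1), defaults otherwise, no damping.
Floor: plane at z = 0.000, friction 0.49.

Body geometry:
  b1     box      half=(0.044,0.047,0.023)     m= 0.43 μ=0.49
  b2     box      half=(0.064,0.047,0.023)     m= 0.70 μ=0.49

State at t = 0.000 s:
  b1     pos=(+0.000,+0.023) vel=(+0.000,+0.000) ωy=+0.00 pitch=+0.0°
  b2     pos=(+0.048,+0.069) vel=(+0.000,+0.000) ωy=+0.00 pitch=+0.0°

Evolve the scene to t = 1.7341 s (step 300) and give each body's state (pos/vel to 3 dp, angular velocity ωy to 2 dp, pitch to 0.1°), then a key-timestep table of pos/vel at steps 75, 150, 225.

State at t = 1.7341 s:
  b1     pos=(-0.001,+0.023) vel=(-0.001,+0.000) ωy=+0.00 pitch=+0.0°
  b2     pos=(+0.063,+0.059) vel=(+0.000,-0.001) ωy=-0.02 pitch=+40.5°

Key-timestep trajectory:
   step    t(s)  b1.x    b1.z    b1.vx   b1.vz   b2.x    b2.z    b2.vx   b2.vz 
     75  0.4335   +0.000  +0.023  -0.001  +0.000   +0.062  +0.060  +0.001  +0.000
    150  0.8671   -0.001  +0.023  -0.001  +0.000   +0.063  +0.060  +0.000  -0.001
    225  1.3006   -0.001  +0.023  -0.001  +0.000   +0.063  +0.059  +0.000  -0.001


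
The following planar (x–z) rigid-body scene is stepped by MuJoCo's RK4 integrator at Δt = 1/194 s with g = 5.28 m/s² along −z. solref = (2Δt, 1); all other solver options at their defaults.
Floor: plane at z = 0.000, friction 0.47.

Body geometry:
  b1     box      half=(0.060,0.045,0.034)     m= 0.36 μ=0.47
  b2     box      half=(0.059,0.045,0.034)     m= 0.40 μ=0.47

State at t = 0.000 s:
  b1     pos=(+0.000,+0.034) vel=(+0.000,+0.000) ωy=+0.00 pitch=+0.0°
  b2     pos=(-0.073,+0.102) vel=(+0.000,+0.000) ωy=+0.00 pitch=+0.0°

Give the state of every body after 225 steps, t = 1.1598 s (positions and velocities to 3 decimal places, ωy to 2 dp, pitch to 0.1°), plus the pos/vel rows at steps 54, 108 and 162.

State at t = 1.1598 s:
  b1     pos=(+0.000,+0.034) vel=(+0.000,+0.000) ωy=+0.00 pitch=+0.0°
  b2     pos=(-0.133,+0.059) vel=(+0.000,+0.000) ωy=+0.00 pitch=-90.0°

Key-timestep trajectory:
   step    t(s)  b1.x    b1.z    b1.vx   b1.vz   b2.x    b2.z    b2.vx   b2.vz 
     54  0.2784   +0.000  +0.034  +0.000  +0.000   -0.103  +0.066  -0.261  +0.038
    108  0.5567   +0.000  +0.034  +0.000  +0.000   -0.150  +0.066  -0.004  +0.001
    162  0.8351   +0.000  +0.034  +0.000  +0.000   -0.127  +0.062  -0.012  -0.006


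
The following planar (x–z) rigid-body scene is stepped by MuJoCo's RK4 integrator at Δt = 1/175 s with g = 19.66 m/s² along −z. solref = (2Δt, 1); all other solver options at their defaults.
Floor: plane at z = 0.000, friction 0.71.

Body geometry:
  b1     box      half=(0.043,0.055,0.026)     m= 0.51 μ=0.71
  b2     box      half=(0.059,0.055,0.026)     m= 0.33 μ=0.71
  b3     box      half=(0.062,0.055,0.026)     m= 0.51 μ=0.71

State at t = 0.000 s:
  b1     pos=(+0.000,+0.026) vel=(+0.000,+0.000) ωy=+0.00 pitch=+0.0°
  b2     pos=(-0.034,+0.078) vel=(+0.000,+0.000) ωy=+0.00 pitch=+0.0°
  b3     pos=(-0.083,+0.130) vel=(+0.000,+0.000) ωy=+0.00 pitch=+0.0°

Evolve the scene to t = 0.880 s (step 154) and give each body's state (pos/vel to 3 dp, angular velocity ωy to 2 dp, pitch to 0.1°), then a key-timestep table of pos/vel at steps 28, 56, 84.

State at t = 0.880 s:
  b1     pos=(+0.000,+0.026) vel=(+0.000,+0.000) ωy=+0.00 pitch=+0.0°
  b2     pos=(-0.087,+0.059) vel=(+0.000,+0.000) ωy=+0.00 pitch=-90.0°
  b3     pos=(-0.268,+0.026) vel=(+0.000,+0.000) ωy=+0.00 pitch=+180.0°

Key-timestep trajectory:
   step    t(s)  b1.x    b1.z    b1.vx   b1.vz   b2.x    b2.z    b2.vx   b2.vz   b3.x    b3.z    b3.vx   b3.vz 
     28  0.1600   +0.000  +0.026  +0.000  +0.000   -0.062  +0.071  -0.372  -0.439   -0.138  +0.059  -0.273  +0.057
     56  0.3200   +0.000  +0.026  +0.000  +0.000   -0.091  +0.061  +0.148  -0.052   -0.192  +0.066  -0.249  +0.058
     84  0.4800   +0.000  +0.026  +0.000  +0.000   -0.086  +0.059  +0.100  -0.001   -0.236  +0.058  -0.471  -0.294


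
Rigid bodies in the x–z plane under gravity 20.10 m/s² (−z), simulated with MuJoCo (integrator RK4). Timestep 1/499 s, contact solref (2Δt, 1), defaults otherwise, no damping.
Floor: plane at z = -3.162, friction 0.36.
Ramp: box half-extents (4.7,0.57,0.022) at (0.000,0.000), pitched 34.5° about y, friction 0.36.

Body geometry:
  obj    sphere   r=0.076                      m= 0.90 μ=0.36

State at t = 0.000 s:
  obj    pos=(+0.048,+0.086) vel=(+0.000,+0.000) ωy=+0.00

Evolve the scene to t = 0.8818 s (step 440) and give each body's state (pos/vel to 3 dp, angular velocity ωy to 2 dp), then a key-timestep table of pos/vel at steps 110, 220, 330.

State at t = 0.8818 s:
  obj    pos=(+2.653,-1.705) vel=(+5.910,-4.062) ωy=+94.34

Key-timestep trajectory:
   step    t(s)  obj.x    obj.z    obj.vx   obj.vz 
    110  0.2204   +0.211  -0.026  +1.478  -1.015
    220  0.4409   +0.699  -0.362  +2.955  -2.031
    330  0.6613   +1.514  -0.921  +4.432  -3.046


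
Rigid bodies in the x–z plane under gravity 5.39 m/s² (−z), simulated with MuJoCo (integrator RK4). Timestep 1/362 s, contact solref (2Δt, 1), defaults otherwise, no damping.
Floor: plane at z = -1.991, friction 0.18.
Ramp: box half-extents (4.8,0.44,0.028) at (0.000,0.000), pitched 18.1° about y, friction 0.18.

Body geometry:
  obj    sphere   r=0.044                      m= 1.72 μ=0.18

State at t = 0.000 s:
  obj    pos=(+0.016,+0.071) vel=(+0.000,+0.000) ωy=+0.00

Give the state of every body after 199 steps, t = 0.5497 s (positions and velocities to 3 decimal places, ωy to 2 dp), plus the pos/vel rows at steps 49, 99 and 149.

State at t = 0.5497 s:
  obj    pos=(+0.188,+0.014) vel=(+0.625,-0.204) ωy=+14.94

Key-timestep trajectory:
   step    t(s)  obj.x    obj.z    obj.vx   obj.vz 
     49  0.1354   +0.026  +0.067  +0.154  -0.050
     99  0.2735   +0.058  +0.057  +0.311  -0.102
    149  0.4116   +0.112  +0.039  +0.468  -0.153


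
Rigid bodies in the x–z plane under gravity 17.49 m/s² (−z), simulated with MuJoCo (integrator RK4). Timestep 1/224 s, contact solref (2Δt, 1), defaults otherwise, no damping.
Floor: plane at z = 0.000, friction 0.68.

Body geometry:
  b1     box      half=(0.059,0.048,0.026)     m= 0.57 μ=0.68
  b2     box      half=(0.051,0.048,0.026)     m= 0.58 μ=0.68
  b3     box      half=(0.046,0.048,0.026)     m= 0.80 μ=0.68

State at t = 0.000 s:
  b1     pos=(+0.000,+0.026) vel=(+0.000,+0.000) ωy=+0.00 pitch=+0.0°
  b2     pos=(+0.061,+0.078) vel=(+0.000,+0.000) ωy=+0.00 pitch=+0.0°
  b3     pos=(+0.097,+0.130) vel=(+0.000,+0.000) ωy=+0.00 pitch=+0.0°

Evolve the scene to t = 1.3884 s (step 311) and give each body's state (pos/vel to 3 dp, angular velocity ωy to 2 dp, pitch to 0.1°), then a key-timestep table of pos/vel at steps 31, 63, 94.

State at t = 1.3884 s:
  b1     pos=(+0.000,+0.026) vel=(+0.000,+0.000) ωy=+0.00 pitch=+0.0°
  b2     pos=(+0.161,+0.050) vel=(+0.000,+0.000) ωy=+0.01 pitch=+145.8°
  b3     pos=(+0.255,+0.026) vel=(+0.000,+0.000) ωy=+0.00 pitch=+180.0°

Key-timestep trajectory:
   step    t(s)  b1.x    b1.z    b1.vx   b1.vz   b2.x    b2.z    b2.vx   b2.vz   b3.x    b3.z    b3.vx   b3.vz 
     31  0.1384   +0.000  +0.026  +0.000  +0.000   +0.080  +0.067  +0.280  -0.372   +0.145  +0.074  +0.545  -1.211
     63  0.2812   +0.000  +0.026  +0.000  +0.000   +0.126  +0.057  +0.145  +0.021   +0.203  +0.053  +0.184  -0.007
     94  0.4196   +0.000  +0.026  +0.000  +0.000   +0.143  +0.056  +0.170  -0.032   +0.238  +0.043  +0.437  -0.316


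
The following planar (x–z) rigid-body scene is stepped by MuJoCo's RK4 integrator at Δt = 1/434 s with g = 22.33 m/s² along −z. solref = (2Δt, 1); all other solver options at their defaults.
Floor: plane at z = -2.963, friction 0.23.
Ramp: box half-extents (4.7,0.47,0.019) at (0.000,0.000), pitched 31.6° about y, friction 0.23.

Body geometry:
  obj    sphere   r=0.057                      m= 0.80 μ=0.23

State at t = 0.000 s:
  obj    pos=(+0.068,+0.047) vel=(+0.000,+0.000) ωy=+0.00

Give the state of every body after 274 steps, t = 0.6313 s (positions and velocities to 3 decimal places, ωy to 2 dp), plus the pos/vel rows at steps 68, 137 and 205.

State at t = 0.6313 s:
  obj    pos=(+1.487,-0.826) vel=(+4.494,-2.765) ωy=+92.55

Key-timestep trajectory:
   step    t(s)  obj.x    obj.z    obj.vx   obj.vz 
     68  0.1567   +0.156  -0.006  +1.116  -0.686
    137  0.3157   +0.423  -0.171  +2.247  -1.383
    205  0.4724   +0.862  -0.441  +3.363  -2.069


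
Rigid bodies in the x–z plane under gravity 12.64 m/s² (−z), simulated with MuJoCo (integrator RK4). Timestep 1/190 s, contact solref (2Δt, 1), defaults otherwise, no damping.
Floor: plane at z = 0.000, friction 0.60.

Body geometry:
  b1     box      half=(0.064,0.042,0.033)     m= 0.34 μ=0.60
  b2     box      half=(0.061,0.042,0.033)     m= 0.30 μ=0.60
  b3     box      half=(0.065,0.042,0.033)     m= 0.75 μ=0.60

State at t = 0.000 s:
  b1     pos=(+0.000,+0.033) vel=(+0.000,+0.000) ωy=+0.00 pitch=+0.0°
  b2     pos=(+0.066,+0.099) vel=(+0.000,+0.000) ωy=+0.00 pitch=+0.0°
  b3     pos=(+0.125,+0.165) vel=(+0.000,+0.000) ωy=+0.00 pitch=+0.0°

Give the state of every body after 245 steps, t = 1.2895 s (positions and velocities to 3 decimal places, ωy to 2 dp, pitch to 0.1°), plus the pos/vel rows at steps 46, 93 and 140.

State at t = 1.2895 s:
  b1     pos=(+0.000,+0.033) vel=(+0.000,+0.000) ωy=+0.00 pitch=+0.0°
  b2     pos=(+0.121,+0.061) vel=(+0.000,+0.000) ωy=+0.00 pitch=+90.0°
  b3     pos=(+0.236,+0.065) vel=(+0.000,+0.000) ωy=+0.00 pitch=+90.0°

Key-timestep trajectory:
   step    t(s)  b1.x    b1.z    b1.vx   b1.vz   b2.x    b2.z    b2.vx   b2.vz   b3.x    b3.z    b3.vx   b3.vz 
     46  0.2421   +0.000  +0.033  +0.000  +0.000   +0.119  +0.062  +0.494  -0.177   +0.206  +0.073  +0.290  +0.012
     93  0.4895   +0.000  +0.033  +0.000  +0.000   +0.121  +0.061  +0.002  +0.006   +0.254  +0.071  -0.059  -0.012
    140  0.7368   +0.000  +0.033  +0.000  +0.000   +0.121  +0.061  +0.000  +0.000   +0.236  +0.065  +0.215  -0.075
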